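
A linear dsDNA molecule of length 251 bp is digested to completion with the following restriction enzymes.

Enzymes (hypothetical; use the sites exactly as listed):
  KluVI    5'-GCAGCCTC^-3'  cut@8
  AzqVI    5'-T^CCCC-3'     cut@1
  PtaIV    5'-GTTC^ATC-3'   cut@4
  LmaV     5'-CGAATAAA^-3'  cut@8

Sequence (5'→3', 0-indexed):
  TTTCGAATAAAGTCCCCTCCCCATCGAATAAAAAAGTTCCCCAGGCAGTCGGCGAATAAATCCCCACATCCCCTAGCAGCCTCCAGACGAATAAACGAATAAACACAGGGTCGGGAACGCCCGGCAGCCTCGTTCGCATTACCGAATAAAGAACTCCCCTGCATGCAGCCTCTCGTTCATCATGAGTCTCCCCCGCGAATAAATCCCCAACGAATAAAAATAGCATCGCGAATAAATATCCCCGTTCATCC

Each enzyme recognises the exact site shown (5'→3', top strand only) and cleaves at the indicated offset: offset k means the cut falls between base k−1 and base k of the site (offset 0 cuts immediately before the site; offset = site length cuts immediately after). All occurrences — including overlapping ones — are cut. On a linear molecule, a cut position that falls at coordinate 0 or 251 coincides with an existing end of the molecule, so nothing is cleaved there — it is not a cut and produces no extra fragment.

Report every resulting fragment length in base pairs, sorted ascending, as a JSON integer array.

Site scan:
  KluVI (GCAGCCTC, off=8): starts [75, 123, 164] → cuts [83, 131, 172]
  AzqVI (TCCCC, off=1): starts [12, 17, 37, 60, 68, 154, 188, 203, 238] → cuts [13, 18, 38, 61, 69, 155, 189, 204, 239]
  PtaIV (GTTCATC, off=4): starts [174, 243] → cuts [178, 247]
  LmaV (CGAATAAA, off=8): starts [3, 24, 52, 87, 95, 142, 195, 210, 228] → cuts [11, 32, 60, 95, 103, 150, 203, 218, 236]

All cut coordinates (distinct, sorted): [11, 13, 18, 32, 38, 60, 61, 69, 83, 95, 103, 131, 150, 155, 172, 178, 189, 203, 204, 218, 236, 239, 247]

Fragment lengths:
  [0,11): 11 bp
  [11,13): 2 bp
  [13,18): 5 bp
  [18,32): 14 bp
  [32,38): 6 bp
  [38,60): 22 bp
  [60,61): 1 bp
  [61,69): 8 bp
  [69,83): 14 bp
  [83,95): 12 bp
  [95,103): 8 bp
  [103,131): 28 bp
  [131,150): 19 bp
  [150,155): 5 bp
  [155,172): 17 bp
  [172,178): 6 bp
  [178,189): 11 bp
  [189,203): 14 bp
  [203,204): 1 bp
  [204,218): 14 bp
  [218,236): 18 bp
  [236,239): 3 bp
  [239,247): 8 bp
  [247,251): 4 bp

[1,1,2,3,4,5,5,6,6,8,8,8,11,11,12,14,14,14,14,17,18,19,22,28]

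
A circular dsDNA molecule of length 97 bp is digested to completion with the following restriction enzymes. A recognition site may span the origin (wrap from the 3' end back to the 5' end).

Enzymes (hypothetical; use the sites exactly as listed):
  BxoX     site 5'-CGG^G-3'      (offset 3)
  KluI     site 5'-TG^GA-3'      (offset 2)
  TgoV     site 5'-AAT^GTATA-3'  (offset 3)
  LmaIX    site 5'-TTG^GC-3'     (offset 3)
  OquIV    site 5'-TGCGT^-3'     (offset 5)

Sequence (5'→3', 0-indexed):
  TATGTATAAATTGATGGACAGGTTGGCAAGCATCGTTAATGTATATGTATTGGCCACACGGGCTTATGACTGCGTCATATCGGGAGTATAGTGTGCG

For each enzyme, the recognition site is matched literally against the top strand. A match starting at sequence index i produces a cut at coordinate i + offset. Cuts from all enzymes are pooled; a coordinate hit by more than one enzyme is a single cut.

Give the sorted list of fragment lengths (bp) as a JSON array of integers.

Site scan:
  BxoX CGGG/3: at [58, 80] ⇒ [61, 83]
  KluI TGGA/2: at [14] ⇒ [16]
  TgoV AATGTATA/3: at [37] ⇒ [40]
  LmaIX TTGGC/3: at [22, 49] ⇒ [25, 52]
  OquIV TGCGT/5: at [70, 93] ⇒ [1, 75]

All cut coordinates (distinct, sorted): [1, 16, 25, 40, 52, 61, 75, 83]

Fragments:
  1→16: 15 bp
  16→25: 9 bp
  25→40: 15 bp
  40→52: 12 bp
  52→61: 9 bp
  61→75: 14 bp
  75→83: 8 bp
  83→1 (wrap): 97-83+1 = 15 bp

[8,9,9,12,14,15,15,15]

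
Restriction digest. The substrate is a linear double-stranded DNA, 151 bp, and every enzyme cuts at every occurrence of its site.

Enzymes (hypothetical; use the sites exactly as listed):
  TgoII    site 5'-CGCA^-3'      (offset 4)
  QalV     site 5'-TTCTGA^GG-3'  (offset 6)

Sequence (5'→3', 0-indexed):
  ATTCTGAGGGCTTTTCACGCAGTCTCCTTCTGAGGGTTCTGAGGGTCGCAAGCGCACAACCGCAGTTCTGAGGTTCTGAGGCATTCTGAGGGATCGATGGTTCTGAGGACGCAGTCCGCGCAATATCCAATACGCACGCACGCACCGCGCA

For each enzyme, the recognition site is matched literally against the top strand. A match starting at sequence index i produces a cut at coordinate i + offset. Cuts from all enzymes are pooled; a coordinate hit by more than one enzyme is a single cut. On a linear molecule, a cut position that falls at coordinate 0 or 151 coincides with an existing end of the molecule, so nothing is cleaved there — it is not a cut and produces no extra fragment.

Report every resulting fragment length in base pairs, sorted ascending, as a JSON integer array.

[4,4,6,7,7,7,7,8,8,8,9,9,10,12,14,14,17]

Site scan:
  TgoII (CGCA, off=4): starts [17, 46, 52, 60, 109, 118, 132, 136, 140, 147] → cuts [21, 50, 56, 64, 113, 122, 136, 140, 144] (position 151 is a terminus of the linear molecule — no cut)
  QalV (TTCTGAGG, off=6): starts [1, 27, 36, 65, 73, 83, 100] → cuts [7, 33, 42, 71, 79, 89, 106]

All cut coordinates (distinct, sorted): [7, 21, 33, 42, 50, 56, 64, 71, 79, 89, 106, 113, 122, 136, 140, 144]

Fragments:
  [0,7): 7 bp
  [7,21): 14 bp
  [21,33): 12 bp
  [33,42): 9 bp
  [42,50): 8 bp
  [50,56): 6 bp
  [56,64): 8 bp
  [64,71): 7 bp
  [71,79): 8 bp
  [79,89): 10 bp
  [89,106): 17 bp
  [106,113): 7 bp
  [113,122): 9 bp
  [122,136): 14 bp
  [136,140): 4 bp
  [140,144): 4 bp
  [144,151): 7 bp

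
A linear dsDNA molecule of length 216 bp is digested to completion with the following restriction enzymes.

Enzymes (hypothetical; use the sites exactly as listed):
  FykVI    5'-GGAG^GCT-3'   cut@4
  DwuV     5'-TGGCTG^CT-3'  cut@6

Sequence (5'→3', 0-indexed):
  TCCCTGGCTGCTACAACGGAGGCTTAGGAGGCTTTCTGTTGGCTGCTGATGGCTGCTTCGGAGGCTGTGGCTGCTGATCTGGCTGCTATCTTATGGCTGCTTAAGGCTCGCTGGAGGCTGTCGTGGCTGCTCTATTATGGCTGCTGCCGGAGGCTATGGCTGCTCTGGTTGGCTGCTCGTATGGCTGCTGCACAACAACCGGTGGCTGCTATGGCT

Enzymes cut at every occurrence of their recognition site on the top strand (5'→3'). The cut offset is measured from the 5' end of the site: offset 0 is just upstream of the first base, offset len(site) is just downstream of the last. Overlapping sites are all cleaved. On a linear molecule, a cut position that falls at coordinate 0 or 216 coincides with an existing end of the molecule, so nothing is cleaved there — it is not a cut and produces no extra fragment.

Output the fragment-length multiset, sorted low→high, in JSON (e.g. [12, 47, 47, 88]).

[8,8,9,9,10,10,10,10,11,12,12,13,13,14,14,15,17,21]

Scan for sites:
  FykVI GGAGGCT/4: at [17, 26, 59, 112, 148] ⇒ [21, 30, 63, 116, 152]
  DwuV TGGCTGCT/6: at [4, 39, 49, 67, 79, 93, 123, 137, 156, 169, 181, 202] ⇒ [10, 45, 55, 73, 85, 99, 129, 143, 162, 175, 187, 208]

Pooled cuts: [10, 21, 30, 45, 55, 63, 73, 85, 99, 116, 129, 143, 152, 162, 175, 187, 208]

Fragments:
  [0,10): 10 bp
  [10,21): 11 bp
  [21,30): 9 bp
  [30,45): 15 bp
  [45,55): 10 bp
  [55,63): 8 bp
  [63,73): 10 bp
  [73,85): 12 bp
  [85,99): 14 bp
  [99,116): 17 bp
  [116,129): 13 bp
  [129,143): 14 bp
  [143,152): 9 bp
  [152,162): 10 bp
  [162,175): 13 bp
  [175,187): 12 bp
  [187,208): 21 bp
  [208,216): 8 bp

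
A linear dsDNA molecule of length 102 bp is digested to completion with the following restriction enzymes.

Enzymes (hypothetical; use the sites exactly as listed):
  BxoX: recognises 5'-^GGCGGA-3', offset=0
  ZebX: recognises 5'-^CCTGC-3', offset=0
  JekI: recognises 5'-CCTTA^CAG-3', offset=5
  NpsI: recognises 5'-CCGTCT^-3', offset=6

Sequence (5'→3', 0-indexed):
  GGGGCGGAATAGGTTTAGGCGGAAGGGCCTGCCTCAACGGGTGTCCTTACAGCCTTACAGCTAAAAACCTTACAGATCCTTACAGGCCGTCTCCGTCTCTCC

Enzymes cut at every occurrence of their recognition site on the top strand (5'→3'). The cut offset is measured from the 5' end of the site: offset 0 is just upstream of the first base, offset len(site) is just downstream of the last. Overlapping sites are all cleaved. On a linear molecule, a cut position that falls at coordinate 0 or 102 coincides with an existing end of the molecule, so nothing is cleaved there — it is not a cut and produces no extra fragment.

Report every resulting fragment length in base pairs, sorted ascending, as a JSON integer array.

[2,4,6,8,10,10,10,15,15,22]

Per-enzyme occurrences:
  BxoX (GGCGGA, off=0): starts [2, 17] → cuts [2, 17]
  ZebX (CCTGC, off=0): starts [27] → cuts [27]
  JekI (CCTTACAG, off=5): starts [44, 52, 67, 77] → cuts [49, 57, 72, 82]
  NpsI (CCGTCT, off=6): starts [86, 92] → cuts [92, 98]

Pooled cuts: [2, 17, 27, 49, 57, 72, 82, 92, 98]

Fragment lengths:
  [0,2): 2 bp
  [2,17): 15 bp
  [17,27): 10 bp
  [27,49): 22 bp
  [49,57): 8 bp
  [57,72): 15 bp
  [72,82): 10 bp
  [82,92): 10 bp
  [92,98): 6 bp
  [98,102): 4 bp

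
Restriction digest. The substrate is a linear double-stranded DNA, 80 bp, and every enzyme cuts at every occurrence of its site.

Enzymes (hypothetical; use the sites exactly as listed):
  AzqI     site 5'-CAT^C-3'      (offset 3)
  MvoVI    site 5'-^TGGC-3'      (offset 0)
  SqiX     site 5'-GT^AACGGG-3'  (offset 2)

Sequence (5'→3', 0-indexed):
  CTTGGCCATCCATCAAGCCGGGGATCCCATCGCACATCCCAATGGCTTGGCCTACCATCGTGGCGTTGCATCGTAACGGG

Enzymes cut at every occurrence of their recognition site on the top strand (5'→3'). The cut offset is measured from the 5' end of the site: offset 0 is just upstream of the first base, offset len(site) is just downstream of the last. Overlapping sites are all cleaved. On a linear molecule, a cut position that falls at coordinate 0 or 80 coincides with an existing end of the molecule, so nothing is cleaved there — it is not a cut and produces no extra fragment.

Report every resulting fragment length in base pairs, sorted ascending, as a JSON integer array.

Per-enzyme occurrences:
  AzqI (CATC, off=3): starts [6, 10, 27, 34, 55, 68] → cuts [9, 13, 30, 37, 58, 71]
  MvoVI (TGGC, off=0): starts [2, 42, 47, 60] → cuts [2, 42, 47, 60]
  SqiX (GTAACGGG, off=2): starts [72] → cuts [74]

Pooled cuts: [2, 9, 13, 30, 37, 42, 47, 58, 60, 71, 74]

Fragment lengths:
  [0,2): 2 bp
  [2,9): 7 bp
  [9,13): 4 bp
  [13,30): 17 bp
  [30,37): 7 bp
  [37,42): 5 bp
  [42,47): 5 bp
  [47,58): 11 bp
  [58,60): 2 bp
  [60,71): 11 bp
  [71,74): 3 bp
  [74,80): 6 bp

[2,2,3,4,5,5,6,7,7,11,11,17]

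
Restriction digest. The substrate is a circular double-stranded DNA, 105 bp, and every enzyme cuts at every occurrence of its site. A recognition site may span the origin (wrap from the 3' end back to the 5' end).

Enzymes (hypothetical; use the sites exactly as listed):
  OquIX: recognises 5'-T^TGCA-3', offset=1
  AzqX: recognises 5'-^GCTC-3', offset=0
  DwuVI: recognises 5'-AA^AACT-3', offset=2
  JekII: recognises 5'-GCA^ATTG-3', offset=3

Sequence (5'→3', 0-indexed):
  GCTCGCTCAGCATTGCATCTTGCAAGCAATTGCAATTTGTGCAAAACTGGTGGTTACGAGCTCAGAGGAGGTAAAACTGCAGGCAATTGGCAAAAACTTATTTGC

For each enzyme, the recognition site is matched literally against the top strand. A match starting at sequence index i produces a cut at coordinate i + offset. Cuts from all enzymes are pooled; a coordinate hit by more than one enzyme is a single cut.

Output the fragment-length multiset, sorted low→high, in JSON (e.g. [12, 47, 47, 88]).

Site scan:
  OquIX (TTGCA, off=1): starts [12, 19, 29] → cuts [13, 20, 30]
  AzqX (GCTC, off=0): starts [0, 4, 59] → cuts [0, 4, 59]
  DwuVI (AAAACT, off=2): starts [42, 72, 92] → cuts [44, 74, 94]
  JekII (GCAATTG, off=3): starts [25, 82] → cuts [28, 85]

All cut coordinates (distinct, sorted): [0, 4, 13, 20, 28, 30, 44, 59, 74, 85, 94]

Fragments:
  0→4: 4 bp
  4→13: 9 bp
  13→20: 7 bp
  20→28: 8 bp
  28→30: 2 bp
  30→44: 14 bp
  44→59: 15 bp
  59→74: 15 bp
  74→85: 11 bp
  85→94: 9 bp
  94→0 (wrap): 105-94+0 = 11 bp

[2,4,7,8,9,9,11,11,14,15,15]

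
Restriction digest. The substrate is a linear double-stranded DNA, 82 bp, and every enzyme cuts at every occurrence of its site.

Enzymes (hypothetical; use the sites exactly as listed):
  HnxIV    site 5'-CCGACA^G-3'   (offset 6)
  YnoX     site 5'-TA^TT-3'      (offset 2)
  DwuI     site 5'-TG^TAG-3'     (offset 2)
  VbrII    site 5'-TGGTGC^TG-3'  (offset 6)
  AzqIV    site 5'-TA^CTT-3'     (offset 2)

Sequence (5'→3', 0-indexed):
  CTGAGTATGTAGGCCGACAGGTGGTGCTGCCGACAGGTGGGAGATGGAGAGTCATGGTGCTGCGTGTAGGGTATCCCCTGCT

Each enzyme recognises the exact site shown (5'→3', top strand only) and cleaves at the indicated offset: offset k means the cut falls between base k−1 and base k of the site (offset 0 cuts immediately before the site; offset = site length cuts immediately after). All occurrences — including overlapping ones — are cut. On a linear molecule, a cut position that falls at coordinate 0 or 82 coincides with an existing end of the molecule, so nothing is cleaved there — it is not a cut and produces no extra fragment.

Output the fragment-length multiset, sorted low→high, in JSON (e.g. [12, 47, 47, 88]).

Scan for sites:
  HnxIV CCGACAG/6: at [13, 29] ⇒ [19, 35]
  YnoX (TATT, off=2): no sites
  DwuI TGTAG/2: at [7, 64] ⇒ [9, 66]
  VbrII TGGTGCTG/6: at [21, 54] ⇒ [27, 60]
  AzqIV (TACTT, off=2): no sites

Pooled cuts: [9, 19, 27, 35, 60, 66]

Fragments:
  [0,9): 9 bp
  [9,19): 10 bp
  [19,27): 8 bp
  [27,35): 8 bp
  [35,60): 25 bp
  [60,66): 6 bp
  [66,82): 16 bp

[6,8,8,9,10,16,25]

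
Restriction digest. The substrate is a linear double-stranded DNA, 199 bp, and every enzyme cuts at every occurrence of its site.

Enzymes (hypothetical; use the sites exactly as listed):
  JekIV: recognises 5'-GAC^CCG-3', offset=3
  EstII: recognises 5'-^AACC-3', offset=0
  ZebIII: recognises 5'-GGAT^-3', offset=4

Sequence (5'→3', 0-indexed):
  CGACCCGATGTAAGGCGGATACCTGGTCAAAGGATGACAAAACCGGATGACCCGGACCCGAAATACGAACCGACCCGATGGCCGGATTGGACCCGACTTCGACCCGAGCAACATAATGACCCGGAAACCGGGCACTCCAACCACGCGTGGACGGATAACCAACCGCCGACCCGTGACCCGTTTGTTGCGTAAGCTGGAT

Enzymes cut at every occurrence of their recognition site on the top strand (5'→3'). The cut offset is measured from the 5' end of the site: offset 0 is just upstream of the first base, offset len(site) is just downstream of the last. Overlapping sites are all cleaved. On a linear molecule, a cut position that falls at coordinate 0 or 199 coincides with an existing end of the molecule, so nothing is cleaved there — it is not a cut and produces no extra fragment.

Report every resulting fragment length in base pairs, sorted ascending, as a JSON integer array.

[3,4,4,5,5,5,6,7,7,8,10,10,11,13,13,15,16,17,18,22]

Scan for sites:
  JekIV GACCCG/3: at [1, 48, 54, 71, 89, 100, 117, 167, 174] ⇒ [4, 51, 57, 74, 92, 103, 120, 170, 177]
  EstII AACC/0: at [40, 67, 125, 138, 156, 160] ⇒ [40, 67, 125, 138, 156, 160]
  ZebIII GGAT/4: at [16, 31, 44, 83, 152, 195] ⇒ [20, 35, 48, 87, 156] (position 199 is a terminus of the linear molecule — no cut)

All cut coordinates (distinct, sorted): [4, 20, 35, 40, 48, 51, 57, 67, 74, 87, 92, 103, 120, 125, 138, 156, 160, 170, 177]

Fragment lengths:
  [0,4): 4 bp
  [4,20): 16 bp
  [20,35): 15 bp
  [35,40): 5 bp
  [40,48): 8 bp
  [48,51): 3 bp
  [51,57): 6 bp
  [57,67): 10 bp
  [67,74): 7 bp
  [74,87): 13 bp
  [87,92): 5 bp
  [92,103): 11 bp
  [103,120): 17 bp
  [120,125): 5 bp
  [125,138): 13 bp
  [138,156): 18 bp
  [156,160): 4 bp
  [160,170): 10 bp
  [170,177): 7 bp
  [177,199): 22 bp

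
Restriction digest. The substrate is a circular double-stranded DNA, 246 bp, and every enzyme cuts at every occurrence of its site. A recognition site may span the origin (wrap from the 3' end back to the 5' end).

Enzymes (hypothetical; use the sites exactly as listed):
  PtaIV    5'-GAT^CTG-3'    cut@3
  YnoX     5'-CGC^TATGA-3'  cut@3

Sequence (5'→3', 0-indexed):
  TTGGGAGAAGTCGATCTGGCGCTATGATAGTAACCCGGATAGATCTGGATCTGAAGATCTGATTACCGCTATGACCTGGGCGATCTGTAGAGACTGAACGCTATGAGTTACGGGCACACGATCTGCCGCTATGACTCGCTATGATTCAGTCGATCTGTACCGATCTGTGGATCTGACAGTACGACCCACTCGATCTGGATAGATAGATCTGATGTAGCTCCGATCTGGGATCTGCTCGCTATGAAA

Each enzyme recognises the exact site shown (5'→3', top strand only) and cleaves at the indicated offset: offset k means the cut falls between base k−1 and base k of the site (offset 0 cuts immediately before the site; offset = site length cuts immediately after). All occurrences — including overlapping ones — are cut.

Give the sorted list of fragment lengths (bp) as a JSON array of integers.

[6,7,7,7,8,8,8,10,10,11,14,15,15,16,17,21,22,22,22]

Site scan:
  PtaIV GATCTG/3: at [12, 41, 47, 55, 81, 119, 151, 161, 169, 191, 205, 221, 228] ⇒ [15, 44, 50, 58, 84, 122, 154, 164, 172, 194, 208, 224, 231]
  YnoX CGCTATGA/3: at [19, 66, 98, 126, 136, 236] ⇒ [22, 69, 101, 129, 139, 239]

All cut coordinates (distinct, sorted): [15, 22, 44, 50, 58, 69, 84, 101, 122, 129, 139, 154, 164, 172, 194, 208, 224, 231, 239]

Fragment lengths:
  15→22: 7 bp
  22→44: 22 bp
  44→50: 6 bp
  50→58: 8 bp
  58→69: 11 bp
  69→84: 15 bp
  84→101: 17 bp
  101→122: 21 bp
  122→129: 7 bp
  129→139: 10 bp
  139→154: 15 bp
  154→164: 10 bp
  164→172: 8 bp
  172→194: 22 bp
  194→208: 14 bp
  208→224: 16 bp
  224→231: 7 bp
  231→239: 8 bp
  239→15 (wrap): 246-239+15 = 22 bp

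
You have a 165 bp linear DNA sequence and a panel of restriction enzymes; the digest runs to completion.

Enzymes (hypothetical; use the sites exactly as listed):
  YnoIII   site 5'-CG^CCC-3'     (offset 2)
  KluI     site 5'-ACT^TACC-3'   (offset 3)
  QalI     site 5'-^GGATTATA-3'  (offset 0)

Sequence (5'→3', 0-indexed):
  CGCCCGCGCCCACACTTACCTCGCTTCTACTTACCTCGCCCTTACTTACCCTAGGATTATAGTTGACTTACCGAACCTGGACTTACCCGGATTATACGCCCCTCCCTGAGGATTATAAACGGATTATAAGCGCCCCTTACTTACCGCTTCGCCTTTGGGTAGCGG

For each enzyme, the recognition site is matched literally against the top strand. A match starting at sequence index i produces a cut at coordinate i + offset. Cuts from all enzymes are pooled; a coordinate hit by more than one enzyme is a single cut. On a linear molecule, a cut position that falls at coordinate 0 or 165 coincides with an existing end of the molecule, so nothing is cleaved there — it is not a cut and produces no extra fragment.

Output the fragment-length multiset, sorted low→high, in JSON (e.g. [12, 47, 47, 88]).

Site scan:
  YnoIII (CGCCC, off=2): starts [0, 6, 36, 96, 130] → cuts [2, 8, 38, 98, 132]
  KluI (ACTTACC, off=3): starts [13, 28, 43, 65, 80, 138] → cuts [16, 31, 46, 68, 83, 141]
  QalI (GGATTATA, off=0): starts [53, 88, 109, 120] → cuts [53, 88, 109, 120]

All cut coordinates (distinct, sorted): [2, 8, 16, 31, 38, 46, 53, 68, 83, 88, 98, 109, 120, 132, 141]

Fragment lengths:
  [0,2): 2 bp
  [2,8): 6 bp
  [8,16): 8 bp
  [16,31): 15 bp
  [31,38): 7 bp
  [38,46): 8 bp
  [46,53): 7 bp
  [53,68): 15 bp
  [68,83): 15 bp
  [83,88): 5 bp
  [88,98): 10 bp
  [98,109): 11 bp
  [109,120): 11 bp
  [120,132): 12 bp
  [132,141): 9 bp
  [141,165): 24 bp

[2,5,6,7,7,8,8,9,10,11,11,12,15,15,15,24]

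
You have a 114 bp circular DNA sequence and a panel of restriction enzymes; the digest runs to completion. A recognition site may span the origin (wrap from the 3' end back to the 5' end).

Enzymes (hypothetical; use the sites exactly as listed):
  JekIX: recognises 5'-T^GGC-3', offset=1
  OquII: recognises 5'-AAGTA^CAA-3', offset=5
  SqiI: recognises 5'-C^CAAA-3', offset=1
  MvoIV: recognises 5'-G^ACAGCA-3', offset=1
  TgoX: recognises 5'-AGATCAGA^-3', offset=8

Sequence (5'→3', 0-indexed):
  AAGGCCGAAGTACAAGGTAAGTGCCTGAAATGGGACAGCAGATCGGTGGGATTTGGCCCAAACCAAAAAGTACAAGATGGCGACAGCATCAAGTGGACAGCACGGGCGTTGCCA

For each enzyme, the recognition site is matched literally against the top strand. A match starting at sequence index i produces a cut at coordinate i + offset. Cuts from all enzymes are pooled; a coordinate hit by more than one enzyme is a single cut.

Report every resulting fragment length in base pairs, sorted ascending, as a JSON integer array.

[4,4,5,6,9,14,14,16,20,22]

Site scan:
  JekIX (TGGC, off=1): starts [53, 77] → cuts [54, 78]
  OquII (AAGTACAA, off=5): starts [7, 67] → cuts [12, 72]
  SqiI (CCAAA, off=1): starts [57, 62, 111] → cuts [58, 63, 112]
  MvoIV (GACAGCA, off=1): starts [33, 81, 95] → cuts [34, 82, 96]
  TgoX (AGATCAGA, off=8): no sites

All cut coordinates (distinct, sorted): [12, 34, 54, 58, 63, 72, 78, 82, 96, 112]

Fragment lengths:
  12→34: 22 bp
  34→54: 20 bp
  54→58: 4 bp
  58→63: 5 bp
  63→72: 9 bp
  72→78: 6 bp
  78→82: 4 bp
  82→96: 14 bp
  96→112: 16 bp
  112→12 (wrap): 114-112+12 = 14 bp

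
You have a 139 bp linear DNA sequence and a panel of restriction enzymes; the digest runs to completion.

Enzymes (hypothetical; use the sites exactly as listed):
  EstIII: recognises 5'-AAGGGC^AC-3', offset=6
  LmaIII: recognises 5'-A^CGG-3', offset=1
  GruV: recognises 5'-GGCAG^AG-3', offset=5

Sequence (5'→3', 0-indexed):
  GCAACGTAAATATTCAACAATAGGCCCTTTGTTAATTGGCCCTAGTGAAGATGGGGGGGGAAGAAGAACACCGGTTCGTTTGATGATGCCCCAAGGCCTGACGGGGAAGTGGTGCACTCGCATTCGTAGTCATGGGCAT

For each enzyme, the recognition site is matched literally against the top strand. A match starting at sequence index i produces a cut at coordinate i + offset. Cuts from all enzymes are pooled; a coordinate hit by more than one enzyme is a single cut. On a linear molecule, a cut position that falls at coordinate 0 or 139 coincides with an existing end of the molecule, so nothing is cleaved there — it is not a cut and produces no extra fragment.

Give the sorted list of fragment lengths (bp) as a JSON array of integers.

[38,101]

Scan for sites:
  EstIII (AAGGGCAC, off=6): no sites
  LmaIII ACGG/1: at [100] ⇒ [101]
  GruV (GGCAGAG, off=5): no sites

Pooled cuts: [101]

Fragments:
  [0,101): 101 bp
  [101,139): 38 bp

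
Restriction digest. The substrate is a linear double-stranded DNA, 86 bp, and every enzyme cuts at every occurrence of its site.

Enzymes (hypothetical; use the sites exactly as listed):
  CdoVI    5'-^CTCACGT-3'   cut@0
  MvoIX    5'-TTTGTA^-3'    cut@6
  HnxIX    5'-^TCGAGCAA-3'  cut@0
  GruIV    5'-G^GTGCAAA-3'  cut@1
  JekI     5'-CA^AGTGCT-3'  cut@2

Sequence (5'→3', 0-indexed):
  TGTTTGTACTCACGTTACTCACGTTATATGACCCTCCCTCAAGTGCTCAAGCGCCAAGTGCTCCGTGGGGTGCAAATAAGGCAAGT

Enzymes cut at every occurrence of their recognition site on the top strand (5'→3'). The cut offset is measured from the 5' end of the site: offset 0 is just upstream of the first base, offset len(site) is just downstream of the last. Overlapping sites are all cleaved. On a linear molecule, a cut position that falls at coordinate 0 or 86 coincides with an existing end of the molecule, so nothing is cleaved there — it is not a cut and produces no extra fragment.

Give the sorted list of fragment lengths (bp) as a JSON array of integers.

[8,9,13,15,17,24]

Scan for sites:
  CdoVI (CTCACGT, off=0): starts [8, 17] → cuts [8, 17]
  MvoIX (TTTGTA, off=6): starts [2] → cuts [8]
  HnxIX (TCGAGCAA, off=0): no sites
  GruIV (GGTGCAAA, off=1): starts [68] → cuts [69]
  JekI (CAAGTGCT, off=2): starts [39, 54] → cuts [41, 56]

All cut coordinates (distinct, sorted): [8, 17, 41, 56, 69]

Fragment lengths:
  [0,8): 8 bp
  [8,17): 9 bp
  [17,41): 24 bp
  [41,56): 15 bp
  [56,69): 13 bp
  [69,86): 17 bp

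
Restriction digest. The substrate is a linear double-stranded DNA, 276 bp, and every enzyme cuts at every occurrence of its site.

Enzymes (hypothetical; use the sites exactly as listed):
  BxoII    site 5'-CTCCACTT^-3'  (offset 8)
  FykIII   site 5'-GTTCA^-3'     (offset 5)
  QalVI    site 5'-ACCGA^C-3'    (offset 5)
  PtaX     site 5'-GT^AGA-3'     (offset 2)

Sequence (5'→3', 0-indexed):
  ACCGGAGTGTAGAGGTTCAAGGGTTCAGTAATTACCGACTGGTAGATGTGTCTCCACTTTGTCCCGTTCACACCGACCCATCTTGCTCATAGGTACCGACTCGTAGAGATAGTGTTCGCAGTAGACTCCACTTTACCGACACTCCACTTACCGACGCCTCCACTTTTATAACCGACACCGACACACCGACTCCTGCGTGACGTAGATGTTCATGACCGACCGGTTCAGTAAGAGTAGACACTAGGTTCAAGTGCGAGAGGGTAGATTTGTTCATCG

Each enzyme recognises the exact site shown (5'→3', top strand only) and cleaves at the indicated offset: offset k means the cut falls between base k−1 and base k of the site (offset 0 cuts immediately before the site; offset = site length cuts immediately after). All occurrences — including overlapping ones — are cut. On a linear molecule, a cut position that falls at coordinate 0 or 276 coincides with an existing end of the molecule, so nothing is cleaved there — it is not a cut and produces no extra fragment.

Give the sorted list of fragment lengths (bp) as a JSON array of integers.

Per-enzyme occurrences:
  BxoII CTCCACTT/8: at [51, 125, 141, 157] ⇒ [59, 133, 149, 165]
  FykIII GTTCA/5: at [14, 22, 65, 207, 222, 244, 268] ⇒ [19, 27, 70, 212, 227, 249, 273]
  QalVI ACCGAC/5: at [33, 71, 94, 134, 149, 170, 176, 184, 214] ⇒ [38, 76, 99, 139, 154, 175, 181, 189, 219]
  PtaX GTAGA/2: at [8, 41, 102, 120, 201, 233, 260] ⇒ [10, 43, 104, 122, 203, 235, 262]

All cut coordinates (distinct, sorted): [10, 19, 27, 38, 43, 59, 70, 76, 99, 104, 122, 133, 139, 149, 154, 165, 175, 181, 189, 203, 212, 219, 227, 235, 249, 262, 273]

Fragments:
  [0,10): 10 bp
  [10,19): 9 bp
  [19,27): 8 bp
  [27,38): 11 bp
  [38,43): 5 bp
  [43,59): 16 bp
  [59,70): 11 bp
  [70,76): 6 bp
  [76,99): 23 bp
  [99,104): 5 bp
  [104,122): 18 bp
  [122,133): 11 bp
  [133,139): 6 bp
  [139,149): 10 bp
  [149,154): 5 bp
  [154,165): 11 bp
  [165,175): 10 bp
  [175,181): 6 bp
  [181,189): 8 bp
  [189,203): 14 bp
  [203,212): 9 bp
  [212,219): 7 bp
  [219,227): 8 bp
  [227,235): 8 bp
  [235,249): 14 bp
  [249,262): 13 bp
  [262,273): 11 bp
  [273,276): 3 bp

[3,5,5,5,6,6,6,7,8,8,8,8,9,9,10,10,10,11,11,11,11,11,13,14,14,16,18,23]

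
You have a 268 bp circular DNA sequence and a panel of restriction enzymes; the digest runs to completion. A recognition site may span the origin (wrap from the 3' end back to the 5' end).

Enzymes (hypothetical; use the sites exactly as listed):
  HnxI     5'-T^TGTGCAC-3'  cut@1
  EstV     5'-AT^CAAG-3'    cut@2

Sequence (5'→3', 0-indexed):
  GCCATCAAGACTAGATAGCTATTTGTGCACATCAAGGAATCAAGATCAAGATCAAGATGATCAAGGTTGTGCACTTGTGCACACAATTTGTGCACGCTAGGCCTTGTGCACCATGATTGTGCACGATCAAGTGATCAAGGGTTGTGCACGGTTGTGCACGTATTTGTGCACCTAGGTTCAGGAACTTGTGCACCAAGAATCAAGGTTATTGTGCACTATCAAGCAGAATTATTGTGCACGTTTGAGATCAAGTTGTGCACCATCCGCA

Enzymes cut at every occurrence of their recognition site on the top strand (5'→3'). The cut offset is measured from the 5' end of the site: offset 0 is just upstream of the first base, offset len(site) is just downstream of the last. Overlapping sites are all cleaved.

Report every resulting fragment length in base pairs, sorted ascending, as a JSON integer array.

[5,6,6,6,7,8,8,8,9,9,9,10,10,10,12,13,13,13,14,16,16,18,20,22]

Site scan:
  HnxI TTGTGCAC/1: at [22, 66, 74, 87, 103, 116, 141, 151, 163, 185, 208, 231, 252] ⇒ [23, 67, 75, 88, 104, 117, 142, 152, 164, 186, 209, 232, 253]
  EstV ATCAAG/2: at [3, 30, 38, 44, 50, 59, 125, 133, 198, 217, 246] ⇒ [5, 32, 40, 46, 52, 61, 127, 135, 200, 219, 248]

Pooled cuts: [5, 23, 32, 40, 46, 52, 61, 67, 75, 88, 104, 117, 127, 135, 142, 152, 164, 186, 200, 209, 219, 232, 248, 253]

Fragment lengths:
  5→23: 18 bp
  23→32: 9 bp
  32→40: 8 bp
  40→46: 6 bp
  46→52: 6 bp
  52→61: 9 bp
  61→67: 6 bp
  67→75: 8 bp
  75→88: 13 bp
  88→104: 16 bp
  104→117: 13 bp
  117→127: 10 bp
  127→135: 8 bp
  135→142: 7 bp
  142→152: 10 bp
  152→164: 12 bp
  164→186: 22 bp
  186→200: 14 bp
  200→209: 9 bp
  209→219: 10 bp
  219→232: 13 bp
  232→248: 16 bp
  248→253: 5 bp
  253→5 (wrap): 268-253+5 = 20 bp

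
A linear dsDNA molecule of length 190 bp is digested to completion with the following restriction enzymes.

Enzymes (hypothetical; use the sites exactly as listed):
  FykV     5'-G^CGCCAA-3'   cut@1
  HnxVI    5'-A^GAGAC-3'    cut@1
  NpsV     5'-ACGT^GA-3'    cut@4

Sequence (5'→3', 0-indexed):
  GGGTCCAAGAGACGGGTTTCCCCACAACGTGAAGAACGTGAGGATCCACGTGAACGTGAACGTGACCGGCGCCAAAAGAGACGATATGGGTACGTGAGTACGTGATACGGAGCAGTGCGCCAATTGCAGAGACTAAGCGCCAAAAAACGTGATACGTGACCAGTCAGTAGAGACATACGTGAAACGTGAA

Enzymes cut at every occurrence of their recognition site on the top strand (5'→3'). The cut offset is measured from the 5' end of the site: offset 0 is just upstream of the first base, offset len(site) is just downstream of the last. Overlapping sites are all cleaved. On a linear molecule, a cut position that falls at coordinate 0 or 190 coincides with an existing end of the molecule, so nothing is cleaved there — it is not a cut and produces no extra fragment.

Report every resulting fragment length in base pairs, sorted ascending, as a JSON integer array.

[3,6,6,6,7,7,8,8,8,9,9,11,11,12,12,13,14,18,22]

Site scan:
  FykV (GCGCCAA, off=1): starts [68, 116, 136] → cuts [69, 117, 137]
  HnxVI (AGAGAC, off=1): starts [7, 76, 127, 168] → cuts [8, 77, 128, 169]
  NpsV (ACGTGA, off=4): starts [26, 35, 47, 53, 59, 91, 99, 146, 153, 176, 183] → cuts [30, 39, 51, 57, 63, 95, 103, 150, 157, 180, 187]

All cut coordinates (distinct, sorted): [8, 30, 39, 51, 57, 63, 69, 77, 95, 103, 117, 128, 137, 150, 157, 169, 180, 187]

Fragments:
  [0,8): 8 bp
  [8,30): 22 bp
  [30,39): 9 bp
  [39,51): 12 bp
  [51,57): 6 bp
  [57,63): 6 bp
  [63,69): 6 bp
  [69,77): 8 bp
  [77,95): 18 bp
  [95,103): 8 bp
  [103,117): 14 bp
  [117,128): 11 bp
  [128,137): 9 bp
  [137,150): 13 bp
  [150,157): 7 bp
  [157,169): 12 bp
  [169,180): 11 bp
  [180,187): 7 bp
  [187,190): 3 bp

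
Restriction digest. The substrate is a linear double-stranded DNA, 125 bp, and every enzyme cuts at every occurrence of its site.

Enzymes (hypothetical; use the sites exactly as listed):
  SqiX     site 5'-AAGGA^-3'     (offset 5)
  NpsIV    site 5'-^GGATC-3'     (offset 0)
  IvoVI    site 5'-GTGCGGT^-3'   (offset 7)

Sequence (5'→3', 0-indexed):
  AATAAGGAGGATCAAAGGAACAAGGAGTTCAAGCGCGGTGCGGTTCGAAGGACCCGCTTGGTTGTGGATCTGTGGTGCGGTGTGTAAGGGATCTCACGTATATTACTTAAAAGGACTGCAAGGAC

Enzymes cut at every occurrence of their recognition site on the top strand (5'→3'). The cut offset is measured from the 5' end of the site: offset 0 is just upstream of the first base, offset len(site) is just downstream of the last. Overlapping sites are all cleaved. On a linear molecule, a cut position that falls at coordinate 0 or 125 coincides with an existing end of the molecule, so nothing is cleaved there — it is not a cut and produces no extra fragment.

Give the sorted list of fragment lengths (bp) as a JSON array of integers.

[1,7,7,8,8,9,11,13,16,18,27]

Scan for sites:
  SqiX (AAGGA, off=5): starts [3, 14, 21, 47, 110, 119] → cuts [8, 19, 26, 52, 115, 124]
  NpsIV (GGATC, off=0): starts [8, 65, 88] → cuts [8, 65, 88]
  IvoVI (GTGCGGT, off=7): starts [37, 74] → cuts [44, 81]

All cut coordinates (distinct, sorted): [8, 19, 26, 44, 52, 65, 81, 88, 115, 124]

Fragment lengths:
  [0,8): 8 bp
  [8,19): 11 bp
  [19,26): 7 bp
  [26,44): 18 bp
  [44,52): 8 bp
  [52,65): 13 bp
  [65,81): 16 bp
  [81,88): 7 bp
  [88,115): 27 bp
  [115,124): 9 bp
  [124,125): 1 bp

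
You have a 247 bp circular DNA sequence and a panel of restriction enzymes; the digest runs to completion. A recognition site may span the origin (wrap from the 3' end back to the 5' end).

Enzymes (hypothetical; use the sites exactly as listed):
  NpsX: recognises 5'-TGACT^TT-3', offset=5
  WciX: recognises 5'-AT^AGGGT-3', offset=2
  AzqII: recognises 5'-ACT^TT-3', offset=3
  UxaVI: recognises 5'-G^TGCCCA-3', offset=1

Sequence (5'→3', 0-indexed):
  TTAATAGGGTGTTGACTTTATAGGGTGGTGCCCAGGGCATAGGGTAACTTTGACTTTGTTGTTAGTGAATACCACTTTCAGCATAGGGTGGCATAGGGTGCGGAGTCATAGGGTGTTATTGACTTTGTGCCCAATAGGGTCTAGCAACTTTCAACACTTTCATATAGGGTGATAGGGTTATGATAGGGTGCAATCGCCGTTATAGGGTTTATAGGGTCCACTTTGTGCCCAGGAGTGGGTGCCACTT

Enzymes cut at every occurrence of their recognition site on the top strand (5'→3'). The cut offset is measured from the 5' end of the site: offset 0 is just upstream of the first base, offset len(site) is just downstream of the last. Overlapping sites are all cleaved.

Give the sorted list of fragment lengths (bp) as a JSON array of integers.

Scan for sites:
  NpsX TGACTTT/5: at [12, 50, 119] ⇒ [17, 55, 124]
  WciX ATAGGGT/2: at [3, 19, 38, 82, 92, 107, 133, 163, 171, 182, 201, 210] ⇒ [5, 21, 40, 84, 94, 109, 135, 165, 173, 184, 203, 212]
  AzqII ACTTT/3: at [14, 46, 52, 73, 121, 146, 155, 219, 243] ⇒ [17, 49, 55, 76, 124, 149, 158, 222, 246]
  UxaVI GTGCCCA/1: at [27, 126, 224] ⇒ [28, 127, 225]

All cut coordinates (distinct, sorted): [5, 17, 21, 28, 40, 49, 55, 76, 84, 94, 109, 124, 127, 135, 149, 158, 165, 173, 184, 203, 212, 222, 225, 246]

Fragments:
  5→17: 12 bp
  17→21: 4 bp
  21→28: 7 bp
  28→40: 12 bp
  40→49: 9 bp
  49→55: 6 bp
  55→76: 21 bp
  76→84: 8 bp
  84→94: 10 bp
  94→109: 15 bp
  109→124: 15 bp
  124→127: 3 bp
  127→135: 8 bp
  135→149: 14 bp
  149→158: 9 bp
  158→165: 7 bp
  165→173: 8 bp
  173→184: 11 bp
  184→203: 19 bp
  203→212: 9 bp
  212→222: 10 bp
  222→225: 3 bp
  225→246: 21 bp
  246→5 (wrap): 247-246+5 = 6 bp

[3,3,4,6,6,7,7,8,8,8,9,9,9,10,10,11,12,12,14,15,15,19,21,21]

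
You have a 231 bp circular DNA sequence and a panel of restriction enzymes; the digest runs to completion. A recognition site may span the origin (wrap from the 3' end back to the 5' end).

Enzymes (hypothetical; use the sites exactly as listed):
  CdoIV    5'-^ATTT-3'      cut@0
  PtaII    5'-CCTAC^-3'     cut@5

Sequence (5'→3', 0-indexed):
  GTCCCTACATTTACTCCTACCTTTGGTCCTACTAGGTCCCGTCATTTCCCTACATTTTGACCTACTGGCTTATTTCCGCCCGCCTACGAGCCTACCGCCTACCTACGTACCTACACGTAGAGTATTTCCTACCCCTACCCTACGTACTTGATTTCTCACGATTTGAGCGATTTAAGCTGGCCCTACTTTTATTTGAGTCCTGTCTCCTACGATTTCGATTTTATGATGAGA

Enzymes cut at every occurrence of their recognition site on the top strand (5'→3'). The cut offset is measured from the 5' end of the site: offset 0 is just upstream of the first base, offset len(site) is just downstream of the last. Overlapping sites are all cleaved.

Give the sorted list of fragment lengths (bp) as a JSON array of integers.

[1,4,4,5,6,6,6,7,7,8,8,9,9,9,10,10,11,12,12,12,16,17,20,22]

Site scan:
  CdoIV (ATTT, off=0): starts [8, 43, 53, 71, 123, 150, 160, 169, 190, 211, 217] → cuts [8, 43, 53, 71, 123, 150, 160, 169, 190, 211, 217]
  PtaII (CCTAC, off=5): starts [3, 15, 27, 48, 60, 82, 90, 97, 101, 109, 127, 133, 138, 181, 205] → cuts [8, 20, 32, 53, 65, 87, 95, 102, 106, 114, 132, 138, 143, 186, 210]

All cut coordinates (distinct, sorted): [8, 20, 32, 43, 53, 65, 71, 87, 95, 102, 106, 114, 123, 132, 138, 143, 150, 160, 169, 186, 190, 210, 211, 217]

Fragment lengths:
  8→20: 12 bp
  20→32: 12 bp
  32→43: 11 bp
  43→53: 10 bp
  53→65: 12 bp
  65→71: 6 bp
  71→87: 16 bp
  87→95: 8 bp
  95→102: 7 bp
  102→106: 4 bp
  106→114: 8 bp
  114→123: 9 bp
  123→132: 9 bp
  132→138: 6 bp
  138→143: 5 bp
  143→150: 7 bp
  150→160: 10 bp
  160→169: 9 bp
  169→186: 17 bp
  186→190: 4 bp
  190→210: 20 bp
  210→211: 1 bp
  211→217: 6 bp
  217→8 (wrap): 231-217+8 = 22 bp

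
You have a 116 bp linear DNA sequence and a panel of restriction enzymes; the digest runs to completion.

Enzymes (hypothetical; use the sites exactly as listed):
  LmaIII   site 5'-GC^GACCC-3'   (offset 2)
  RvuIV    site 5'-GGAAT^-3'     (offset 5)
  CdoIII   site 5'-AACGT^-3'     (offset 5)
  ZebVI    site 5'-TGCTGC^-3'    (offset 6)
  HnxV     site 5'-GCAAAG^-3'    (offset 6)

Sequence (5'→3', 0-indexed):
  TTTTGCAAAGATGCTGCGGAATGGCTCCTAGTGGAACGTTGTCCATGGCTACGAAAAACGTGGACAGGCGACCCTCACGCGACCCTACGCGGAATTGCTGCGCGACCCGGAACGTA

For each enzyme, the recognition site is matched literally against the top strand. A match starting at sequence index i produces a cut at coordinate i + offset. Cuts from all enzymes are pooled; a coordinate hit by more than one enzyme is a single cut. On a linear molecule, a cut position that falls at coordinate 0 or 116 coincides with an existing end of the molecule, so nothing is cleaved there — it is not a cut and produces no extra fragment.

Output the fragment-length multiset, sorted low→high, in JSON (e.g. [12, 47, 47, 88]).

Per-enzyme occurrences:
  LmaIII (GCGACCC, off=2): starts [67, 78, 101] → cuts [69, 80, 103]
  RvuIV (GGAAT, off=5): starts [17, 90] → cuts [22, 95]
  CdoIII (AACGT, off=5): starts [34, 56, 110] → cuts [39, 61, 115]
  ZebVI (TGCTGC, off=6): starts [11, 95] → cuts [17, 101]
  HnxV (GCAAAG, off=6): starts [4] → cuts [10]

Pooled cuts: [10, 17, 22, 39, 61, 69, 80, 95, 101, 103, 115]

Fragments:
  [0,10): 10 bp
  [10,17): 7 bp
  [17,22): 5 bp
  [22,39): 17 bp
  [39,61): 22 bp
  [61,69): 8 bp
  [69,80): 11 bp
  [80,95): 15 bp
  [95,101): 6 bp
  [101,103): 2 bp
  [103,115): 12 bp
  [115,116): 1 bp

[1,2,5,6,7,8,10,11,12,15,17,22]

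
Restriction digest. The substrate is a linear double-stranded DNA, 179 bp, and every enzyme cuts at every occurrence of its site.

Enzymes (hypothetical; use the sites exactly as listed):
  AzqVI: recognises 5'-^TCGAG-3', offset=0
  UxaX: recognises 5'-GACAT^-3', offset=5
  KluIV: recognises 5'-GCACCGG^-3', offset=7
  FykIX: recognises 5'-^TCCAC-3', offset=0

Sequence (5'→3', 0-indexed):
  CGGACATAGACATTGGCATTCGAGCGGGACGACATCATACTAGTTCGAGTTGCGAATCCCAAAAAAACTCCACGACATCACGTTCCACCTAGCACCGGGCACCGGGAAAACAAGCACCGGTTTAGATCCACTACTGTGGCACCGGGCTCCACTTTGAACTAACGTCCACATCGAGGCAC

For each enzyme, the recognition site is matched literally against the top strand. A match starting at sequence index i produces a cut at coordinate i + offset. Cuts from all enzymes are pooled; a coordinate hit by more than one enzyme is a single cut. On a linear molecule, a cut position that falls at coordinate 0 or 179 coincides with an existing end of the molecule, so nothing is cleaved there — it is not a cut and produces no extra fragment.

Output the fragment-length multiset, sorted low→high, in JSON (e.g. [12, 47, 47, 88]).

Site scan:
  AzqVI (TCGAG, off=0): starts [19, 44, 170] → cuts [19, 44, 170]
  UxaX (GACAT, off=5): starts [2, 8, 30, 73] → cuts [7, 13, 35, 78]
  KluIV (GCACCGG, off=7): starts [91, 98, 113, 138] → cuts [98, 105, 120, 145]
  FykIX (TCCAC, off=0): starts [68, 83, 126, 147, 164] → cuts [68, 83, 126, 147, 164]

All cut coordinates (distinct, sorted): [7, 13, 19, 35, 44, 68, 78, 83, 98, 105, 120, 126, 145, 147, 164, 170]

Fragment lengths:
  [0,7): 7 bp
  [7,13): 6 bp
  [13,19): 6 bp
  [19,35): 16 bp
  [35,44): 9 bp
  [44,68): 24 bp
  [68,78): 10 bp
  [78,83): 5 bp
  [83,98): 15 bp
  [98,105): 7 bp
  [105,120): 15 bp
  [120,126): 6 bp
  [126,145): 19 bp
  [145,147): 2 bp
  [147,164): 17 bp
  [164,170): 6 bp
  [170,179): 9 bp

[2,5,6,6,6,6,7,7,9,9,10,15,15,16,17,19,24]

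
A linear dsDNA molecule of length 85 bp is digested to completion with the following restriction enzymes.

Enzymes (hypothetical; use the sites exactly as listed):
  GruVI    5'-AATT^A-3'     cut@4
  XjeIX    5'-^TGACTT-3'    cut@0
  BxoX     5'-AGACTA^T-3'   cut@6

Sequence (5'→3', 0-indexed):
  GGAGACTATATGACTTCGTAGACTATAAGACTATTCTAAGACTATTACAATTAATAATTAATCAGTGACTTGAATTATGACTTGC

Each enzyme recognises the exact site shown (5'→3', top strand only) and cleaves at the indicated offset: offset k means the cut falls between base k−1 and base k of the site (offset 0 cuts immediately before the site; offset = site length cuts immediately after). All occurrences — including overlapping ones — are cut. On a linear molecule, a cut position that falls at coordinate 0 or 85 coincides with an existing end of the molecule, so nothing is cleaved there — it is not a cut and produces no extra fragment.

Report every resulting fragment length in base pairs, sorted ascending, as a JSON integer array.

Site scan:
  GruVI (AATTA, off=4): starts [48, 55, 72] → cuts [52, 59, 76]
  XjeIX (TGACTT, off=0): starts [10, 65, 77] → cuts [10, 65, 77]
  BxoX (AGACTAT, off=6): starts [2, 19, 27, 38] → cuts [8, 25, 33, 44]

All cut coordinates (distinct, sorted): [8, 10, 25, 33, 44, 52, 59, 65, 76, 77]

Fragments:
  [0,8): 8 bp
  [8,10): 2 bp
  [10,25): 15 bp
  [25,33): 8 bp
  [33,44): 11 bp
  [44,52): 8 bp
  [52,59): 7 bp
  [59,65): 6 bp
  [65,76): 11 bp
  [76,77): 1 bp
  [77,85): 8 bp

[1,2,6,7,8,8,8,8,11,11,15]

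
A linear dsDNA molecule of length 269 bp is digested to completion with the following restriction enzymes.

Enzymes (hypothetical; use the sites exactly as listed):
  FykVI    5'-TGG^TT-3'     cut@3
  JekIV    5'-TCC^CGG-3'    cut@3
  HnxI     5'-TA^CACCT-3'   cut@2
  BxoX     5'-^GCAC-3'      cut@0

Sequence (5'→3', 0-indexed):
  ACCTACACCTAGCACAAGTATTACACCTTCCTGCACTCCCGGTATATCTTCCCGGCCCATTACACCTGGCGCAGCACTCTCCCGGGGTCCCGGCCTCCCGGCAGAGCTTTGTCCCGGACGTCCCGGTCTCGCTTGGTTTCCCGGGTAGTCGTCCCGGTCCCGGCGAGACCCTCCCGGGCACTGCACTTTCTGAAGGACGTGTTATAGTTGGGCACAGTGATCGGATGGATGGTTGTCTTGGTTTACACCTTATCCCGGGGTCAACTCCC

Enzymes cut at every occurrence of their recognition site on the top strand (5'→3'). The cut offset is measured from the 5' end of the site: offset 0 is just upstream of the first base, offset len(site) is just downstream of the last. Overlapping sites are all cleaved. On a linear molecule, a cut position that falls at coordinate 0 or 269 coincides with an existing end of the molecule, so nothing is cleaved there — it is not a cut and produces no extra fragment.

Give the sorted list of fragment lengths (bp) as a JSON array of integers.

[3,4,5,5,5,6,6,7,8,8,9,9,9,9,10,10,11,12,13,13,13,14,14,16,21,29]

Per-enzyme occurrences:
  FykVI TGGTT/3: at [133, 229, 238] ⇒ [136, 232, 241]
  JekIV TCCCGG/3: at [36, 49, 79, 87, 95, 111, 120, 138, 151, 157, 171, 252] ⇒ [39, 52, 82, 90, 98, 114, 123, 141, 154, 160, 174, 255]
  HnxI TACACCT/2: at [3, 21, 60, 243] ⇒ [5, 23, 62, 245]
  BxoX GCAC/0: at [11, 32, 73, 177, 182, 211] ⇒ [11, 32, 73, 177, 182, 211]

Pooled cuts: [5, 11, 23, 32, 39, 52, 62, 73, 82, 90, 98, 114, 123, 136, 141, 154, 160, 174, 177, 182, 211, 232, 241, 245, 255]

Fragments:
  [0,5): 5 bp
  [5,11): 6 bp
  [11,23): 12 bp
  [23,32): 9 bp
  [32,39): 7 bp
  [39,52): 13 bp
  [52,62): 10 bp
  [62,73): 11 bp
  [73,82): 9 bp
  [82,90): 8 bp
  [90,98): 8 bp
  [98,114): 16 bp
  [114,123): 9 bp
  [123,136): 13 bp
  [136,141): 5 bp
  [141,154): 13 bp
  [154,160): 6 bp
  [160,174): 14 bp
  [174,177): 3 bp
  [177,182): 5 bp
  [182,211): 29 bp
  [211,232): 21 bp
  [232,241): 9 bp
  [241,245): 4 bp
  [245,255): 10 bp
  [255,269): 14 bp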